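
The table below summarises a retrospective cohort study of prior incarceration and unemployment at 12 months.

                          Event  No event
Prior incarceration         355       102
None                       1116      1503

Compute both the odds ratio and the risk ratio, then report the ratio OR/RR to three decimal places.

Cells: a = 355, b = 102, c = 1116, d = 1503.
OR = (355·1503)/(102·1116) = 533565/113832 = 4.68730
Risk in exposed = 355/457 = 0.77681; risk in unexposed = 1116/2619 = 0.42612; RR = 1.82299
OR/RR = 4.68730 / 1.82299 = 2.57122
The outcome is not rare, so the OR lies further from 1 than the RR.

2.571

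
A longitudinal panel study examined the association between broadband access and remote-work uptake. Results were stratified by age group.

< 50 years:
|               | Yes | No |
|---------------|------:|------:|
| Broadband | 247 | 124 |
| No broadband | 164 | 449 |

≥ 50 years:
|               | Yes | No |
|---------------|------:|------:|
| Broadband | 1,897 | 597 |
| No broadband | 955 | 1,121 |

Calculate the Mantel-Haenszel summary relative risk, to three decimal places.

RR_MH = Σ(aᵢ·n₀ᵢ/nᵢ) / Σ(cᵢ·n₁ᵢ/nᵢ), with n₁ᵢ = aᵢ+bᵢ (exposed), n₀ᵢ = cᵢ+dᵢ (unexposed), nᵢ = n₁ᵢ+n₀ᵢ.
Stratum 1 (< 50 years): n₁ = 371, n₀ = 613, n = 984; a·n₀/n = 247·613/984 = 153.8730; c·n₁/n = 164·371/984 = 61.8333
Stratum 2 (≥ 50 years): n₁ = 2494, n₀ = 2076, n = 4570; a·n₀/n = 1897·2076/4570 = 861.7444; c·n₁/n = 955·2494/4570 = 521.1751
RR_MH = (153.8730 + 861.7444) / (61.8333 + 521.1751) = 1015.6174 / 583.0084 = 1.74203

1.742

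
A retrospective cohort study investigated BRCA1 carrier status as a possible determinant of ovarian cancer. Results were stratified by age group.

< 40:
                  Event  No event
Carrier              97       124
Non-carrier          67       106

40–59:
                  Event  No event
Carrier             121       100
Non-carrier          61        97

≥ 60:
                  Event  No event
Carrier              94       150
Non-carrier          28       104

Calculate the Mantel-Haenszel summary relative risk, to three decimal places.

RR_MH = Σ(aᵢ·n₀ᵢ/nᵢ) / Σ(cᵢ·n₁ᵢ/nᵢ), with n₁ᵢ = aᵢ+bᵢ (exposed), n₀ᵢ = cᵢ+dᵢ (unexposed), nᵢ = n₁ᵢ+n₀ᵢ.
Stratum 1 (< 40): n₁ = 221, n₀ = 173, n = 394; a·n₀/n = 97·173/394 = 42.5914; c·n₁/n = 67·221/394 = 37.5812
Stratum 2 (40–59): n₁ = 221, n₀ = 158, n = 379; a·n₀/n = 121·158/379 = 50.4433; c·n₁/n = 61·221/379 = 35.5699
Stratum 3 (≥ 60): n₁ = 244, n₀ = 132, n = 376; a·n₀/n = 94·132/376 = 33.0000; c·n₁/n = 28·244/376 = 18.1702
RR_MH = (42.5914 + 50.4433 + 33.0000) / (37.5812 + 35.5699 + 18.1702) = 126.0346 / 91.3214 = 1.38012

1.380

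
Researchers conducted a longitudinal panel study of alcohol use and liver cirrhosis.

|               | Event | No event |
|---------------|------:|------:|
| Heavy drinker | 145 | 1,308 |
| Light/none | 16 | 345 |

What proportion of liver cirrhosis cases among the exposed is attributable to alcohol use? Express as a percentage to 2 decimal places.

Cells: a = 145, b = 1308, c = 16, d = 345.
Risk in exposed = 145/1453 = 0.09979; risk in unexposed = 16/361 = 0.04432.
RR = 0.09979/0.04432 = 2.25159
AR% = (RR − 1)/RR × 100 = (2.25159 − 1)/2.25159 × 100 = 55.5870%

55.59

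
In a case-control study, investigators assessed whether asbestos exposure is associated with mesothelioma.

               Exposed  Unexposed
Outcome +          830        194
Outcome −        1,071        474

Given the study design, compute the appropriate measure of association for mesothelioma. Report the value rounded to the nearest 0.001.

1.893

Reading the table with exposure as columns: a = 830 (Exposed, case), b = 1071 (Exposed, non-case), c = 194 (Unexposed, case), d = 474.
This is a case-control study: participants were sampled on outcome status, so risks in the source population cannot be estimated directly — relative risk is not valid here. The odds ratio is the appropriate measure.
OR = (a·d)/(b·c) = (830 × 474) / (1071 × 194) = 393420 / 207774 = 1.89350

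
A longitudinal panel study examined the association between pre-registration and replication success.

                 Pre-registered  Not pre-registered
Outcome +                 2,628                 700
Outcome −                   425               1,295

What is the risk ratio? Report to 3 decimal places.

Reading the table with exposure as columns: a = 2628 (Pre-registered, case), b = 425 (Pre-registered, non-case), c = 700 (Not pre-registered, case), d = 1295.
Risk in exposed = 2628/3053 = 0.86079; risk in unexposed = 700/1995 = 0.35088.
RR = 0.86079 / 0.35088 = 2.45326
The risk among the exposed is 2.45 times that among the unexposed.

2.453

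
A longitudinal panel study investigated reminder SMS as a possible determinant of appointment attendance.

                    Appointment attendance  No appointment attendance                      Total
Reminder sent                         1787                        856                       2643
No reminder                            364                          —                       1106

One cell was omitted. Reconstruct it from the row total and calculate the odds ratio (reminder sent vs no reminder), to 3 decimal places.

The missing cell is in the unexposed row: 1106 − 364 = 742.
So a = 1787, b = 856, c = 364, d = 742.
OR = (a·d)/(b·c) = (1787 × 742) / (856 × 364) = 1325954 / 311584 = 4.25553

4.256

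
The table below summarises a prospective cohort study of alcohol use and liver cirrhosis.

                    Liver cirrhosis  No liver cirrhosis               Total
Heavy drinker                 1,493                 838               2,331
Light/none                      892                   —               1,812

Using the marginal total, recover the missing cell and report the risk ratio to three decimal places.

1.301

The missing cell is in the unexposed row: 1812 − 892 = 920.
So a = 1493, b = 838, c = 892, d = 920.
RR = [a/(a+b)] / [c/(c+d)] = (1493/2331) / (892/1812) = 0.64050/0.49227 = 1.30110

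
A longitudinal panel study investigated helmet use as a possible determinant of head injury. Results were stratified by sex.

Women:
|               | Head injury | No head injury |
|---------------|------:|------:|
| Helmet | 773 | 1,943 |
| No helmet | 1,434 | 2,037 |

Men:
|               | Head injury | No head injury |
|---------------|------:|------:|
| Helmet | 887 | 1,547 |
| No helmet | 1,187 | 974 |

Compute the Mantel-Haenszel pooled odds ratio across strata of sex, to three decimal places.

OR_MH = Σ(aᵢdᵢ/nᵢ) / Σ(bᵢcᵢ/nᵢ), where nᵢ is the stratum total.
Stratum 1 (Women): n = 6187; a·d/n = 773·2037/6187 = 254.5015; b·c/n = 1943·1434/6187 = 450.3414
Stratum 2 (Men): n = 4595; a·d/n = 887·974/4595 = 188.0170; b·c/n = 1547·1187/4595 = 399.6276
OR_MH = (254.5015 + 188.0170) / (450.3414 + 399.6276) = 442.5185 / 849.9690 = 0.52063

0.521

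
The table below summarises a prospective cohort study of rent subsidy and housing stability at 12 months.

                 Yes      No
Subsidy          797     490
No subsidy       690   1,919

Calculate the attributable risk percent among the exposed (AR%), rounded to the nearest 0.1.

57.3

Cells: a = 797, b = 490, c = 690, d = 1919.
Risk in exposed = 797/1287 = 0.61927; risk in unexposed = 690/2609 = 0.26447.
RR = 0.61927/0.26447 = 2.34156
AR% = (RR − 1)/RR × 100 = (2.34156 − 1)/2.34156 × 100 = 57.2934%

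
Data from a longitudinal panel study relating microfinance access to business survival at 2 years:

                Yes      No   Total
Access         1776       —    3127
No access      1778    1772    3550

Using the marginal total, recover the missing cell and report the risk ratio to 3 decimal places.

1.134

The missing cell is in the exposed row: 3127 − 1776 = 1351.
So a = 1776, b = 1351, c = 1778, d = 1772.
RR = [a/(a+b)] / [c/(c+d)] = (1776/3127) / (1778/3550) = 0.56796/0.50085 = 1.13400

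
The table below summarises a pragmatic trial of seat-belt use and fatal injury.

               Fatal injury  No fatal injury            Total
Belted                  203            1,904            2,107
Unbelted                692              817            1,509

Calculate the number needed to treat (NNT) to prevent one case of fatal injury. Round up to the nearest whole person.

3

Risk in treated group = 203/2107 = 0.09635; risk in control = 692/1509 = 0.45858.
Absolute risk reduction = 0.45858 − 0.09635 = 0.36224
NNT = 1 / ARR = 1 / 0.36224 = 2.761 → round up → 3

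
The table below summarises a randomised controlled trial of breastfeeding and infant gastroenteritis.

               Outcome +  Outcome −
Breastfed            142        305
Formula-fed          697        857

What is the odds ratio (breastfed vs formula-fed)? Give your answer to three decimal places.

0.572

Cells: a = 142, b = 305, c = 697, d = 857.
OR = (a·d)/(b·c) = (142 × 857) / (305 × 697) = 121694 / 212585 = 0.57245
Exposure is associated with lower odds of infant gastroenteritis (OR = 0.57 < 1).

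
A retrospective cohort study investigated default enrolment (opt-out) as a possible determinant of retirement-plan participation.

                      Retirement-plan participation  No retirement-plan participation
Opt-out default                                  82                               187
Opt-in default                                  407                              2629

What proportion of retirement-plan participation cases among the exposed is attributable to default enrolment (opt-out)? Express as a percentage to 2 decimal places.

56.02

Cells: a = 82, b = 187, c = 407, d = 2629.
Risk in exposed = 82/269 = 0.30483; risk in unexposed = 407/3036 = 0.13406.
RR = 0.30483/0.13406 = 2.27389
AR% = (RR − 1)/RR × 100 = (2.27389 − 1)/2.27389 × 100 = 56.0224%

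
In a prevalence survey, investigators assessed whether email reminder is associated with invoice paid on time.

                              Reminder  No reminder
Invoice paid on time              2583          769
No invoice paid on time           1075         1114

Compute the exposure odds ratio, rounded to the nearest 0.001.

3.481

Reading the table with exposure as columns: a = 2583 (Reminder, case), b = 1075 (Reminder, non-case), c = 769 (No reminder, case), d = 1114.
OR = (a·d)/(b·c) = (2583 × 1114) / (1075 × 769) = 2877462 / 826675 = 3.48077
The odds of invoice paid on time are about 3.48 times as high in the reminder group.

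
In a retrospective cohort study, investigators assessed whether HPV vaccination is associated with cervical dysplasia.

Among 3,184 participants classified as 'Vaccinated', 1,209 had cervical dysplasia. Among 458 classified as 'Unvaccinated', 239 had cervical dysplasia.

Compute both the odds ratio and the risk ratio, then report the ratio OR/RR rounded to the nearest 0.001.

0.771

From the description: a = 1209, b = 1975, c = 239, d = 219.
OR = (1209·219)/(1975·239) = 264771/472025 = 0.56093
Risk in exposed = 1209/3184 = 0.37971; risk in unexposed = 239/458 = 0.52183; RR = 0.72765
OR/RR = 0.56093 / 0.72765 = 0.77088
The outcome is not rare, so the OR lies further from 1 than the RR.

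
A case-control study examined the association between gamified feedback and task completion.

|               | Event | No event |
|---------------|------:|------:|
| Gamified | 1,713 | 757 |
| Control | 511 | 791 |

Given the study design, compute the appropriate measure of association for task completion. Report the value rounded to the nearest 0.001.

3.503

Cells: a = 1713, b = 757, c = 511, d = 791.
This is a case-control study: participants were sampled on outcome status, so risks in the source population cannot be estimated directly — relative risk is not valid here. The odds ratio is the appropriate measure.
OR = (a·d)/(b·c) = (1713 × 791) / (757 × 511) = 1354983 / 386827 = 3.50281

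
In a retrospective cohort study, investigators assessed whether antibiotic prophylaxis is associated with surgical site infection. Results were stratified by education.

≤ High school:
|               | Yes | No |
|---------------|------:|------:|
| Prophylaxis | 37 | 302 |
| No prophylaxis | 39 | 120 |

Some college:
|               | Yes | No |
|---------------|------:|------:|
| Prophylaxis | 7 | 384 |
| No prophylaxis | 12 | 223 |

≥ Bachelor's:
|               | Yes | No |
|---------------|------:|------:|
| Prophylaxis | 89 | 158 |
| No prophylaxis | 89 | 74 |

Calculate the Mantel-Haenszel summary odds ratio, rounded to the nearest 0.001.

0.421

OR_MH = Σ(aᵢdᵢ/nᵢ) / Σ(bᵢcᵢ/nᵢ), where nᵢ is the stratum total.
Stratum 1 (≤ High school): n = 498; a·d/n = 37·120/498 = 8.9157; b·c/n = 302·39/498 = 23.6506
Stratum 2 (Some college): n = 626; a·d/n = 7·223/626 = 2.4936; b·c/n = 384·12/626 = 7.3610
Stratum 3 (≥ Bachelor's): n = 410; a·d/n = 89·74/410 = 16.0634; b·c/n = 158·89/410 = 34.2976
OR_MH = (8.9157 + 2.4936 + 16.0634) / (23.6506 + 7.3610 + 34.2976) = 27.4727 / 65.3092 = 0.42066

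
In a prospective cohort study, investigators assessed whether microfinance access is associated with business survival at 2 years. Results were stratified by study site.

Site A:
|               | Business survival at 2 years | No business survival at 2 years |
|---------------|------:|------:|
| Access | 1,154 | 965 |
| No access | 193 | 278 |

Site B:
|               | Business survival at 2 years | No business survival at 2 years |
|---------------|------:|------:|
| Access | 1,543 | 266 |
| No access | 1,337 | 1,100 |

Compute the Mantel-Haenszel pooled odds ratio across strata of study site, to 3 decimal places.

OR_MH = Σ(aᵢdᵢ/nᵢ) / Σ(bᵢcᵢ/nᵢ), where nᵢ is the stratum total.
Stratum 1 (Site A): n = 2590; a·d/n = 1154·278/2590 = 123.8656; b·c/n = 965·193/2590 = 71.9093
Stratum 2 (Site B): n = 4246; a·d/n = 1543·1100/4246 = 399.7409; b·c/n = 266·1337/4246 = 83.7593
OR_MH = (123.8656 + 399.7409) / (71.9093 + 83.7593) = 523.6066 / 155.6686 = 3.36360

3.364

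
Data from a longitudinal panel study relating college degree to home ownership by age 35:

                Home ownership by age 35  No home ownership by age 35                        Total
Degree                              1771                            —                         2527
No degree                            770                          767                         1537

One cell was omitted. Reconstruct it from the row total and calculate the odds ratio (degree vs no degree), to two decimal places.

2.33

The missing cell is in the exposed row: 2527 − 1771 = 756.
So a = 1771, b = 756, c = 770, d = 767.
OR = (a·d)/(b·c) = (1771 × 767) / (756 × 770) = 1358357 / 582120 = 2.33347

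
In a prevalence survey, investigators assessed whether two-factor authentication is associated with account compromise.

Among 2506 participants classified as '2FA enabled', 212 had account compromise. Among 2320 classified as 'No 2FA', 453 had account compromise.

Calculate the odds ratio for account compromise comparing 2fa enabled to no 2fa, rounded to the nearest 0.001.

From the description: a = 212, b = 2294, c = 453, d = 1867.
OR = (a·d)/(b·c) = (212 × 1867) / (2294 × 453) = 395804 / 1039182 = 0.38088
Exposure is associated with lower odds of account compromise (OR = 0.38 < 1).

0.381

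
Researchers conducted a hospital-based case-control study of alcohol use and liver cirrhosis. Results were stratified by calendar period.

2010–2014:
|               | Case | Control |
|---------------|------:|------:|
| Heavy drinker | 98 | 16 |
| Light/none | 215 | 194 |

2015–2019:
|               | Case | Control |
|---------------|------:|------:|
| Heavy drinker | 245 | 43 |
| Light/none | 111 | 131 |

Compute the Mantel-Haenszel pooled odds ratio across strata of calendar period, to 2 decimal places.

6.22

OR_MH = Σ(aᵢdᵢ/nᵢ) / Σ(bᵢcᵢ/nᵢ), where nᵢ is the stratum total.
Stratum 1 (2010–2014): n = 523; a·d/n = 98·194/523 = 36.3518; b·c/n = 16·215/523 = 6.5774
Stratum 2 (2015–2019): n = 530; a·d/n = 245·131/530 = 60.5566; b·c/n = 43·111/530 = 9.0057
OR_MH = (36.3518 + 60.5566) / (6.5774 + 9.0057) = 96.9084 / 15.5831 = 6.21882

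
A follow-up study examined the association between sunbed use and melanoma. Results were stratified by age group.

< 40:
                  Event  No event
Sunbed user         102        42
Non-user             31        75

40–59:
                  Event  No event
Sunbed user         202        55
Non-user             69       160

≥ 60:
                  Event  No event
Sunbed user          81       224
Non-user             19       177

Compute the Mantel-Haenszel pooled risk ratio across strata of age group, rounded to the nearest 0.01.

2.58

RR_MH = Σ(aᵢ·n₀ᵢ/nᵢ) / Σ(cᵢ·n₁ᵢ/nᵢ), with n₁ᵢ = aᵢ+bᵢ (exposed), n₀ᵢ = cᵢ+dᵢ (unexposed), nᵢ = n₁ᵢ+n₀ᵢ.
Stratum 1 (< 40): n₁ = 144, n₀ = 106, n = 250; a·n₀/n = 102·106/250 = 43.2480; c·n₁/n = 31·144/250 = 17.8560
Stratum 2 (40–59): n₁ = 257, n₀ = 229, n = 486; a·n₀/n = 202·229/486 = 95.1811; c·n₁/n = 69·257/486 = 36.4877
Stratum 3 (≥ 60): n₁ = 305, n₀ = 196, n = 501; a·n₀/n = 81·196/501 = 31.6886; c·n₁/n = 19·305/501 = 11.5669
RR_MH = (43.2480 + 95.1811 + 31.6886) / (17.8560 + 36.4877 + 11.5669) = 170.1177 / 65.9105 = 2.58104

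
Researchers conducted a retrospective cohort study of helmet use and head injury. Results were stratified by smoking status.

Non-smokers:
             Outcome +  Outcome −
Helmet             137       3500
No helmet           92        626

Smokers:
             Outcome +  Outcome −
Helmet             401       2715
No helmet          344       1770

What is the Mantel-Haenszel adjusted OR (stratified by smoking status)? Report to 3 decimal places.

OR_MH = Σ(aᵢdᵢ/nᵢ) / Σ(bᵢcᵢ/nᵢ), where nᵢ is the stratum total.
Stratum 1 (Non-smokers): n = 4355; a·d/n = 137·626/4355 = 19.6928; b·c/n = 3500·92/4355 = 73.9380
Stratum 2 (Smokers): n = 5230; a·d/n = 401·1770/5230 = 135.7113; b·c/n = 2715·344/5230 = 178.5774
OR_MH = (19.6928 + 135.7113) / (73.9380 + 178.5774) = 155.4040 / 252.5154 = 0.61542

0.615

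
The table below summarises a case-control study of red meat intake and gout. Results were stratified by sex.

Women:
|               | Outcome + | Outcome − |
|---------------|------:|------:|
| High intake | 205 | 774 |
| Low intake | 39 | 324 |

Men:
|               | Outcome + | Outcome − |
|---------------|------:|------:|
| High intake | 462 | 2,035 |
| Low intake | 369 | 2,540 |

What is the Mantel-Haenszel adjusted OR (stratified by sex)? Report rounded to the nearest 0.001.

1.652

OR_MH = Σ(aᵢdᵢ/nᵢ) / Σ(bᵢcᵢ/nᵢ), where nᵢ is the stratum total.
Stratum 1 (Women): n = 1342; a·d/n = 205·324/1342 = 49.4933; b·c/n = 774·39/1342 = 22.4933
Stratum 2 (Men): n = 5406; a·d/n = 462·2540/5406 = 217.0699; b·c/n = 2035·369/5406 = 138.9040
OR_MH = (49.4933 + 217.0699) / (22.4933 + 138.9040) = 266.5632 / 161.3973 = 1.65160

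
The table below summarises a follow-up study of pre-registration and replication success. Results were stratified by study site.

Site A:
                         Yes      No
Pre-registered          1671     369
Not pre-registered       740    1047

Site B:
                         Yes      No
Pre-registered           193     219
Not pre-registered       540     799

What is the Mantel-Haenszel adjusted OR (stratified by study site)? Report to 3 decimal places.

3.926

OR_MH = Σ(aᵢdᵢ/nᵢ) / Σ(bᵢcᵢ/nᵢ), where nᵢ is the stratum total.
Stratum 1 (Site A): n = 3827; a·d/n = 1671·1047/3827 = 457.1563; b·c/n = 369·740/3827 = 71.3509
Stratum 2 (Site B): n = 1751; a·d/n = 193·799/1751 = 88.0680; b·c/n = 219·540/1751 = 67.5385
OR_MH = (457.1563 + 88.0680) / (71.3509 + 67.5385) = 545.2242 / 138.8895 = 3.92560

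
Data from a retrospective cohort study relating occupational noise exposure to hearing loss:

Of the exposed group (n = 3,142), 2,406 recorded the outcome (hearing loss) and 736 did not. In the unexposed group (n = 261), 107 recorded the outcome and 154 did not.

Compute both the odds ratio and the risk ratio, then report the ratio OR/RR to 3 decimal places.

2.519

From the description: a = 2406, b = 736, c = 107, d = 154.
OR = (2406·154)/(736·107) = 370524/78752 = 4.70495
Risk in exposed = 2406/3142 = 0.76575; risk in unexposed = 107/261 = 0.40996; RR = 1.86787
OR/RR = 4.70495 / 1.86787 = 2.51889
The outcome is not rare, so the OR lies further from 1 than the RR.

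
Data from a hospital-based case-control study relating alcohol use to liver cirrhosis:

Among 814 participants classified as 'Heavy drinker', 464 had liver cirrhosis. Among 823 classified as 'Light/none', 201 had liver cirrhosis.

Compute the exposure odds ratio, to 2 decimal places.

From the description: a = 464, b = 350, c = 201, d = 622.
OR = (a·d)/(b·c) = (464 × 622) / (350 × 201) = 288608 / 70350 = 4.10246
The odds of liver cirrhosis are about 4.10 times as high in the heavy drinker group.

4.10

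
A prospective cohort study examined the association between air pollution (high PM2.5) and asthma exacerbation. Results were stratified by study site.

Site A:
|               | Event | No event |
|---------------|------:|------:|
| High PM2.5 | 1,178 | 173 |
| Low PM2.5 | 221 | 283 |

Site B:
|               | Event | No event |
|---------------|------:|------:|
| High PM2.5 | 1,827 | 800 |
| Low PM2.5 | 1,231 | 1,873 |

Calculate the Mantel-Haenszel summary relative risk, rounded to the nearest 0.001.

RR_MH = Σ(aᵢ·n₀ᵢ/nᵢ) / Σ(cᵢ·n₁ᵢ/nᵢ), with n₁ᵢ = aᵢ+bᵢ (exposed), n₀ᵢ = cᵢ+dᵢ (unexposed), nᵢ = n₁ᵢ+n₀ᵢ.
Stratum 1 (Site A): n₁ = 1351, n₀ = 504, n = 1855; a·n₀/n = 1178·504/1855 = 320.0604; c·n₁/n = 221·1351/1855 = 160.9547
Stratum 2 (Site B): n₁ = 2627, n₀ = 3104, n = 5731; a·n₀/n = 1827·3104/5731 = 989.5320; c·n₁/n = 1231·2627/5731 = 564.2710
RR_MH = (320.0604 + 989.5320) / (160.9547 + 564.2710) = 1309.5924 / 725.2257 = 1.80577

1.806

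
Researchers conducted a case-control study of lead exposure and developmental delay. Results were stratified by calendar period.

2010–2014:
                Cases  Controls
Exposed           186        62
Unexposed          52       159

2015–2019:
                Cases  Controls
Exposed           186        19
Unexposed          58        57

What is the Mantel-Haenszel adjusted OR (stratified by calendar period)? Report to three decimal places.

OR_MH = Σ(aᵢdᵢ/nᵢ) / Σ(bᵢcᵢ/nᵢ), where nᵢ is the stratum total.
Stratum 1 (2010–2014): n = 459; a·d/n = 186·159/459 = 64.4314; b·c/n = 62·52/459 = 7.0240
Stratum 2 (2015–2019): n = 320; a·d/n = 186·57/320 = 33.1313; b·c/n = 19·58/320 = 3.4438
OR_MH = (64.4314 + 33.1313) / (7.0240 + 3.4438) = 97.5626 / 10.4677 = 9.32034

9.320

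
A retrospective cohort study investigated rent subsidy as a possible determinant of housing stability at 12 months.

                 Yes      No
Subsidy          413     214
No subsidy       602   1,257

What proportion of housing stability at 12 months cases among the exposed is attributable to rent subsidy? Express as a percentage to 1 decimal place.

50.8

Cells: a = 413, b = 214, c = 602, d = 1257.
Risk in exposed = 413/627 = 0.65869; risk in unexposed = 602/1859 = 0.32383.
RR = 0.65869/0.32383 = 2.03407
AR% = (RR − 1)/RR × 100 = (2.03407 − 1)/2.03407 × 100 = 50.8374%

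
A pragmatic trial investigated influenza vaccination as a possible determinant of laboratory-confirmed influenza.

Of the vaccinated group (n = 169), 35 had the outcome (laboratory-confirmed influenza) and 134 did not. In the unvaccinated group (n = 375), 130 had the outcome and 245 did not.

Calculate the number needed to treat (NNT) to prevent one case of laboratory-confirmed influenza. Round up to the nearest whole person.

Risk in treated group = 35/169 = 0.20710; risk in control = 130/375 = 0.34667.
Absolute risk reduction = 0.34667 − 0.20710 = 0.13957
NNT = 1 / ARR = 1 / 0.13957 = 7.165 → round up → 8

8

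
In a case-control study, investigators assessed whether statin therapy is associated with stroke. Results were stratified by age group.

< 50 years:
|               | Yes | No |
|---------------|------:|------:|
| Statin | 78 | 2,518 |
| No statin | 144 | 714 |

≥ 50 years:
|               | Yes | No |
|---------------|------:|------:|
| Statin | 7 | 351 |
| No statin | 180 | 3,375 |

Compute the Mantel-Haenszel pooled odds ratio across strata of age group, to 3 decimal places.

OR_MH = Σ(aᵢdᵢ/nᵢ) / Σ(bᵢcᵢ/nᵢ), where nᵢ is the stratum total.
Stratum 1 (< 50 years): n = 3454; a·d/n = 78·714/3454 = 16.1239; b·c/n = 2518·144/3454 = 104.9774
Stratum 2 (≥ 50 years): n = 3913; a·d/n = 7·3375/3913 = 6.0376; b·c/n = 351·180/3913 = 16.1462
OR_MH = (16.1239 + 6.0376) / (104.9774 + 16.1462) = 22.1615 / 121.1236 = 0.18297

0.183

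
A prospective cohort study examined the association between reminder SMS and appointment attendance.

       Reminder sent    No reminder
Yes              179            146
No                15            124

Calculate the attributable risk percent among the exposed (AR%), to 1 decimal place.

Reading the table with exposure as columns: a = 179 (Reminder sent, case), b = 15 (Reminder sent, non-case), c = 146 (No reminder, case), d = 124.
Risk in exposed = 179/194 = 0.92268; risk in unexposed = 146/270 = 0.54074.
RR = 0.92268/0.54074 = 1.70633
AR% = (RR − 1)/RR × 100 = (1.70633 − 1)/1.70633 × 100 = 41.3946%

41.4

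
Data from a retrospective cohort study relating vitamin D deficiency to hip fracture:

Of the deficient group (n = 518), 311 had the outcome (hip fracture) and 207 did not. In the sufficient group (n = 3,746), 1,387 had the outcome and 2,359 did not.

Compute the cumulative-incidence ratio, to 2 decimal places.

From the description: a = 311, b = 207, c = 1387, d = 2359.
Risk in exposed = 311/518 = 0.60039; risk in unexposed = 1387/3746 = 0.37026.
RR = 0.60039 / 0.37026 = 1.62152
The risk among the exposed is 1.62 times that among the unexposed.

1.62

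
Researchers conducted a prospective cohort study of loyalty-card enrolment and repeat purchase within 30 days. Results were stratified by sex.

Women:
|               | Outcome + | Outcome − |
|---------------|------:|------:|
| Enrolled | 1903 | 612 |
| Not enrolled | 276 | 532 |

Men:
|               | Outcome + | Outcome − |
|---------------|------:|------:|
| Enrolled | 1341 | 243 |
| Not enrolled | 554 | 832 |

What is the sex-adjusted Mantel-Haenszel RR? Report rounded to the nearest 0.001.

2.158

RR_MH = Σ(aᵢ·n₀ᵢ/nᵢ) / Σ(cᵢ·n₁ᵢ/nᵢ), with n₁ᵢ = aᵢ+bᵢ (exposed), n₀ᵢ = cᵢ+dᵢ (unexposed), nᵢ = n₁ᵢ+n₀ᵢ.
Stratum 1 (Women): n₁ = 2515, n₀ = 808, n = 3323; a·n₀/n = 1903·808/3323 = 462.7216; c·n₁/n = 276·2515/3323 = 208.8896
Stratum 2 (Men): n₁ = 1584, n₀ = 1386, n = 2970; a·n₀/n = 1341·1386/2970 = 625.8000; c·n₁/n = 554·1584/2970 = 295.4667
RR_MH = (462.7216 + 625.8000) / (208.8896 + 295.4667) = 1088.5216 / 504.3562 = 2.15824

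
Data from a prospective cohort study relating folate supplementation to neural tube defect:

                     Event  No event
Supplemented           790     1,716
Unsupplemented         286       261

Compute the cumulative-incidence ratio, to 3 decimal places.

Cells: a = 790, b = 1716, c = 286, d = 261.
Risk in exposed = 790/2506 = 0.31524; risk in unexposed = 286/547 = 0.52285.
RR = 0.31524 / 0.52285 = 0.60293
The risk is 40% lower among the exposed than among the unexposed.

0.603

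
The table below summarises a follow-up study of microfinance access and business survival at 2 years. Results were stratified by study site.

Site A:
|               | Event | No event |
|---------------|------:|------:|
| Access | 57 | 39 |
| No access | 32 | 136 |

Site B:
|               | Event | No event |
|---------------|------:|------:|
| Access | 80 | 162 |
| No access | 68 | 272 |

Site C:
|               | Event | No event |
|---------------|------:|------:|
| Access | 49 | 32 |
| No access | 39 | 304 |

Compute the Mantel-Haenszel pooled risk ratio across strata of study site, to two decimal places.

2.59

RR_MH = Σ(aᵢ·n₀ᵢ/nᵢ) / Σ(cᵢ·n₁ᵢ/nᵢ), with n₁ᵢ = aᵢ+bᵢ (exposed), n₀ᵢ = cᵢ+dᵢ (unexposed), nᵢ = n₁ᵢ+n₀ᵢ.
Stratum 1 (Site A): n₁ = 96, n₀ = 168, n = 264; a·n₀/n = 57·168/264 = 36.2727; c·n₁/n = 32·96/264 = 11.6364
Stratum 2 (Site B): n₁ = 242, n₀ = 340, n = 582; a·n₀/n = 80·340/582 = 46.7354; c·n₁/n = 68·242/582 = 28.2749
Stratum 3 (Site C): n₁ = 81, n₀ = 343, n = 424; a·n₀/n = 49·343/424 = 39.6392; c·n₁/n = 39·81/424 = 7.4505
RR_MH = (36.2727 + 46.7354 + 39.6392) / (11.6364 + 28.2749 + 7.4505) = 122.6473 / 47.3617 = 2.58958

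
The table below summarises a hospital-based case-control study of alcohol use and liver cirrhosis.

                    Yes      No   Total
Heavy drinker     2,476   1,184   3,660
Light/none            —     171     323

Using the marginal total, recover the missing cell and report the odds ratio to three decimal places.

2.353

The missing cell is in the unexposed row: 323 − 171 = 152.
So a = 2476, b = 1184, c = 152, d = 171.
OR = (a·d)/(b·c) = (2476 × 171) / (1184 × 152) = 423396 / 179968 = 2.35262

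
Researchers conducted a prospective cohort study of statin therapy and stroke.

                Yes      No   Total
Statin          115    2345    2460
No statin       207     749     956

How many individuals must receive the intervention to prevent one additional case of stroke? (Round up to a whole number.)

Risk in treated group = 115/2460 = 0.04675; risk in control = 207/956 = 0.21653.
Absolute risk reduction = 0.21653 − 0.04675 = 0.16978
NNT = 1 / ARR = 1 / 0.16978 = 5.890 → round up → 6

6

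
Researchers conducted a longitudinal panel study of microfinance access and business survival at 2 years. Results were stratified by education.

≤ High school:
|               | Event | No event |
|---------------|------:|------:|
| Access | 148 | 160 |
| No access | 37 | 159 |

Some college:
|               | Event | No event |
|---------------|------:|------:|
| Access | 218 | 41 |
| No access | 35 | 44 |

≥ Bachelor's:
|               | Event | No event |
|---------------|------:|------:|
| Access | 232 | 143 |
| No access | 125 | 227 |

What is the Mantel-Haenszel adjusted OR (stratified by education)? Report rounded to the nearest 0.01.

3.64

OR_MH = Σ(aᵢdᵢ/nᵢ) / Σ(bᵢcᵢ/nᵢ), where nᵢ is the stratum total.
Stratum 1 (≤ High school): n = 504; a·d/n = 148·159/504 = 46.6905; b·c/n = 160·37/504 = 11.7460
Stratum 2 (Some college): n = 338; a·d/n = 218·44/338 = 28.3787; b·c/n = 41·35/338 = 4.2456
Stratum 3 (≥ Bachelor's): n = 727; a·d/n = 232·227/727 = 72.4402; b·c/n = 143·125/727 = 24.5873
OR_MH = (46.6905 + 28.3787 + 72.4402) / (11.7460 + 4.2456 + 24.5873) = 147.5093 / 40.5789 = 3.63512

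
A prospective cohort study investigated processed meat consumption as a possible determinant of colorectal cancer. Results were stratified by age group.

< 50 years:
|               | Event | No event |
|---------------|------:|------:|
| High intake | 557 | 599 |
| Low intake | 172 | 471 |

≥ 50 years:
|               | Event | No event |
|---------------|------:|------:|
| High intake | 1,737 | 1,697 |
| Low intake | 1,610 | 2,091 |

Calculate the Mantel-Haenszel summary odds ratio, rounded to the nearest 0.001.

1.488

OR_MH = Σ(aᵢdᵢ/nᵢ) / Σ(bᵢcᵢ/nᵢ), where nᵢ is the stratum total.
Stratum 1 (< 50 years): n = 1799; a·d/n = 557·471/1799 = 145.8293; b·c/n = 599·172/1799 = 57.2696
Stratum 2 (≥ 50 years): n = 7135; a·d/n = 1737·2091/7135 = 509.0493; b·c/n = 1697·1610/7135 = 382.9250
OR_MH = (145.8293 + 509.0493) / (57.2696 + 382.9250) = 654.8787 / 440.1946 = 1.48770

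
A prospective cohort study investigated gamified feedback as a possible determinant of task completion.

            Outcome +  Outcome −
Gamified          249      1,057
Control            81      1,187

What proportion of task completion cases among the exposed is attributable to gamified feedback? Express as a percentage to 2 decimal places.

Cells: a = 249, b = 1057, c = 81, d = 1187.
Risk in exposed = 249/1306 = 0.19066; risk in unexposed = 81/1268 = 0.06388.
RR = 0.19066/0.06388 = 2.98463
AR% = (RR − 1)/RR × 100 = (2.98463 − 1)/2.98463 × 100 = 66.4950%

66.50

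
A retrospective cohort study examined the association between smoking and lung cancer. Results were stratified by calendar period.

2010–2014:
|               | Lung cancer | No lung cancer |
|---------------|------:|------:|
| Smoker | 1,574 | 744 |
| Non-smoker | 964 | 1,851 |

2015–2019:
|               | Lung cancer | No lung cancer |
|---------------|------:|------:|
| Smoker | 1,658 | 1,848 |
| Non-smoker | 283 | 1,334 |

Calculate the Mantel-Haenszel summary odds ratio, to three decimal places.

OR_MH = Σ(aᵢdᵢ/nᵢ) / Σ(bᵢcᵢ/nᵢ), where nᵢ is the stratum total.
Stratum 1 (2010–2014): n = 5133; a·d/n = 1574·1851/5133 = 567.5967; b·c/n = 744·964/5133 = 139.7265
Stratum 2 (2015–2019): n = 5123; a·d/n = 1658·1334/5123 = 431.7337; b·c/n = 1848·283/5123 = 102.0855
OR_MH = (567.5967 + 431.7337) / (139.7265 + 102.0855) = 999.3305 / 241.8120 = 4.13268

4.133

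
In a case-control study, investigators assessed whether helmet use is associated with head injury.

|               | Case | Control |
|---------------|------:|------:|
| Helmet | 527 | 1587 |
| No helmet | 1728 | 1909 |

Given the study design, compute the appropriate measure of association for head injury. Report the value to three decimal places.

0.367

Cells: a = 527, b = 1587, c = 1728, d = 1909.
This is a case-control study: participants were sampled on outcome status, so risks in the source population cannot be estimated directly — relative risk is not valid here. The odds ratio is the appropriate measure.
OR = (a·d)/(b·c) = (527 × 1909) / (1587 × 1728) = 1006043 / 2742336 = 0.36686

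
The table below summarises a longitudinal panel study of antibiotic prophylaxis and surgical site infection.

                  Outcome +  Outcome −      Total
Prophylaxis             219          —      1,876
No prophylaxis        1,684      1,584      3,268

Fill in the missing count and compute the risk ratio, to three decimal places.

The missing cell is in the exposed row: 1876 − 219 = 1657.
So a = 219, b = 1657, c = 1684, d = 1584.
RR = [a/(a+b)] / [c/(c+d)] = (219/1876) / (1684/3268) = 0.11674/0.51530 = 0.22654

0.227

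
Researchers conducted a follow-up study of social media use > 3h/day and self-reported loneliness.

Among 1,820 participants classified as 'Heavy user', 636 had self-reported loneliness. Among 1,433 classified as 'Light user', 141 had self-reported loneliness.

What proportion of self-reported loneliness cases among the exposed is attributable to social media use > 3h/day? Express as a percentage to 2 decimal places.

From the description: a = 636, b = 1184, c = 141, d = 1292.
Risk in exposed = 636/1820 = 0.34945; risk in unexposed = 141/1433 = 0.09839.
RR = 0.34945/0.09839 = 3.55151
AR% = (RR − 1)/RR × 100 = (3.55151 − 1)/3.55151 × 100 = 71.8429%

71.84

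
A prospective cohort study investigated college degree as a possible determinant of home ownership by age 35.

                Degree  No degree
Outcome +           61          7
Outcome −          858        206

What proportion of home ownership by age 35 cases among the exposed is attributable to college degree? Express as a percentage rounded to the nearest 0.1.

50.5

Reading the table with exposure as columns: a = 61 (Degree, case), b = 858 (Degree, non-case), c = 7 (No degree, case), d = 206.
Risk in exposed = 61/919 = 0.06638; risk in unexposed = 7/213 = 0.03286.
RR = 0.06638/0.03286 = 2.01974
AR% = (RR − 1)/RR × 100 = (2.01974 − 1)/2.01974 × 100 = 50.4887%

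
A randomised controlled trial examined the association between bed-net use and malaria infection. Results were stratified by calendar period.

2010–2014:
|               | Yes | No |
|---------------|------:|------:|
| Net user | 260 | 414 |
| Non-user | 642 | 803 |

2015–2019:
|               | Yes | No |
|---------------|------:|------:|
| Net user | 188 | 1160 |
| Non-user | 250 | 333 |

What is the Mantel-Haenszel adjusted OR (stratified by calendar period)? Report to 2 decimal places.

0.48

OR_MH = Σ(aᵢdᵢ/nᵢ) / Σ(bᵢcᵢ/nᵢ), where nᵢ is the stratum total.
Stratum 1 (2010–2014): n = 2119; a·d/n = 260·803/2119 = 98.5276; b·c/n = 414·642/2119 = 125.4309
Stratum 2 (2015–2019): n = 1931; a·d/n = 188·333/1931 = 32.4205; b·c/n = 1160·250/1931 = 150.1813
OR_MH = (98.5276 + 32.4205) / (125.4309 + 150.1813) = 130.9481 / 275.6121 = 0.47512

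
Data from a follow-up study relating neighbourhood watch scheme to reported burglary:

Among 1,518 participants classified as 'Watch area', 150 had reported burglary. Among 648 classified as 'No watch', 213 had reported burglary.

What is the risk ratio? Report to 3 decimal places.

From the description: a = 150, b = 1368, c = 213, d = 435.
Risk in exposed = 150/1518 = 0.09881; risk in unexposed = 213/648 = 0.32870.
RR = 0.09881 / 0.32870 = 0.30062
The risk is 70% lower among the exposed than among the unexposed.

0.301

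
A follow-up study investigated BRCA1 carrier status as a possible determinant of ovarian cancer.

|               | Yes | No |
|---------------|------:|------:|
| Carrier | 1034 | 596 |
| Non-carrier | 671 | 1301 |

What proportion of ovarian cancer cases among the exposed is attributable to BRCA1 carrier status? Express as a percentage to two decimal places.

46.36

Cells: a = 1034, b = 596, c = 671, d = 1301.
Risk in exposed = 1034/1630 = 0.63436; risk in unexposed = 671/1972 = 0.34026.
RR = 0.63436/0.34026 = 1.86431
AR% = (RR − 1)/RR × 100 = (1.86431 − 1)/1.86431 × 100 = 46.3608%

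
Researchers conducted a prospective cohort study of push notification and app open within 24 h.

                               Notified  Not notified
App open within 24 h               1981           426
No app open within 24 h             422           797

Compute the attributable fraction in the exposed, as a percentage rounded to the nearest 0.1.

57.7

Reading the table with exposure as columns: a = 1981 (Notified, case), b = 422 (Notified, non-case), c = 426 (Not notified, case), d = 797.
Risk in exposed = 1981/2403 = 0.82439; risk in unexposed = 426/1223 = 0.34832.
RR = 0.82439/0.34832 = 2.36672
AR% = (RR − 1)/RR × 100 = (2.36672 − 1)/2.36672 × 100 = 57.7475%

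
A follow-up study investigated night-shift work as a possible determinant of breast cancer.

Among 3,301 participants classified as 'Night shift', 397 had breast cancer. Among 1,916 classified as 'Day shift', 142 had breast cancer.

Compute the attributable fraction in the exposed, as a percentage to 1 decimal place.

From the description: a = 397, b = 2904, c = 142, d = 1774.
Risk in exposed = 397/3301 = 0.12027; risk in unexposed = 142/1916 = 0.07411.
RR = 0.12027/0.07411 = 1.62275
AR% = (RR − 1)/RR × 100 = (1.62275 − 1)/1.62275 × 100 = 38.3763%

38.4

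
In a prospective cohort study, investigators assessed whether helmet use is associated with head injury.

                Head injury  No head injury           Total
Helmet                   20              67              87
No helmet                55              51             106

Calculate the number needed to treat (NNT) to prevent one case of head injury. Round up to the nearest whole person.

Risk in treated group = 20/87 = 0.22989; risk in control = 55/106 = 0.51887.
Absolute risk reduction = 0.51887 − 0.22989 = 0.28898
NNT = 1 / ARR = 1 / 0.28898 = 3.460 → round up → 4

4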